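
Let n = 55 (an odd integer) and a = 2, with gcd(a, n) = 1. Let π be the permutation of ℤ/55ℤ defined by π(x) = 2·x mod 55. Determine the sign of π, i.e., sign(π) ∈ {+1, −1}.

Start at x=14: 14 → 28 → 1 → 2 → 4 → 8 → 16 → … (one orbit).
5 cycles of lengths [20, 20, 10, 4, 1].
55 − 5 = 50 transpositions; sign(π) = (−1)^50 = +1.
(2|55)_J = +1 (Zolotarev's lemma cross-check).

+1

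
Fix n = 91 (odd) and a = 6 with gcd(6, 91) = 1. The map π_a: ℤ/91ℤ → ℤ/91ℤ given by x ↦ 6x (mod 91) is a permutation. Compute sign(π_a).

+1

Trace 34: π^k(34) = [34, 22, 41, 64, 20, 29, 83] for k=0..6.
11 cycles of lengths [12, 12, 12, 12, 12, 12, 12, 2, 2, 2, 1].
With 11 cycles on 91 points, sign = (−1)^{91−11} = +1.
(6|91)_J = +1 (Zolotarev's lemma cross-check).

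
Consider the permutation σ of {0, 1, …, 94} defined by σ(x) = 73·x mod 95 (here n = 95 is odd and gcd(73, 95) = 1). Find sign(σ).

-1

Start at x=63: 63 → 39 → 92 → 66 → 68 → 24 → 42 → … (one orbit).
Decompose π into cycles: lengths [36, 36, 9, 9, 4, 1] (6 cycles, including the fixed point 0).
Σ(ℓ_i−1) = 95−6 = 89; sign = (−1)^89 = -1.
(73|95)_J = -1 (Zolotarev's lemma cross-check).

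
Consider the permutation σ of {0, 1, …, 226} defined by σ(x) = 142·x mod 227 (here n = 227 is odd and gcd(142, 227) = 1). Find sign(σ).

Orbit of 139 under x↦142x: [139, 216, 27, 202, 82, 67, 207]… (length divides ord_227(142)).
Decompose π into cycles: lengths [226, 1] (2 cycles, including the fixed point 0).
2 cycles on 227: each ℓ→(−1)^(ℓ−1), product (−1)^225 = -1.

-1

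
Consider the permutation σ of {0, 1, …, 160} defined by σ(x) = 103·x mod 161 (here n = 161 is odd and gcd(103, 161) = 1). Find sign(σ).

+1

Orbit of 111 under x↦103x: [111, 2, 45, 127, 40, 95, 125]… (length divides ord_161(103)).
π_103 has 5 disjoint cycles with lengths [66, 66, 22, 6, 1] on {0,…,160}.
sign(π) = (−1)^{n − #cycles} = (−1)^{161−5} = (−1)^156 = +1.
Zolotarev: (103|161) = +1, matching the cycle-count sign.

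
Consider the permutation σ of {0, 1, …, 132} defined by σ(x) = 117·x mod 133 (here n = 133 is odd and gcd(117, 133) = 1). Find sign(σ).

Orbit of 100 under x↦117x: [100, 129, 64, 40, 25, 132, 16]… (length divides ord_133(117)).
π_117 has 9 disjoint cycles with lengths [18, 18, 18, 18, 18, 18, 18, 6, 1] on {0,…,132}.
n − c = 133 − 9 = 124; sign = (−1)^124 = +1.

+1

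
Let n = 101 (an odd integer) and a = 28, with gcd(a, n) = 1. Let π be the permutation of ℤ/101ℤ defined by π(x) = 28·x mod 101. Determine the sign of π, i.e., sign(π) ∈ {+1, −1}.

-1

Trace 72: π^k(72) = [72, 97, 90, 96, 62, 19, 27] for k=0..6.
Cycle type of π: 100 + 1; total 2 cycles.
n − c = 101 − 2 = 99; sign = (−1)^99 = -1.
The Jacobi symbol (28|101) = -1 (Zolotarev) agrees.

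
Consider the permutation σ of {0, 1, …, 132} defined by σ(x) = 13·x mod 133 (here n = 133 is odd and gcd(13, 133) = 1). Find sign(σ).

Start at x=48: 48 → 92 → 132 → 120 → 97 → 64 → 34 → … (one orbit).
π_13 has 11 disjoint cycles with lengths [18, 18, 18, 18, 18, 18, 18, 2, 2, 2, 1] on {0,…,132}.
sign(π) = (−1)^{n − #cycles} = (−1)^{133−11} = (−1)^122 = +1.

+1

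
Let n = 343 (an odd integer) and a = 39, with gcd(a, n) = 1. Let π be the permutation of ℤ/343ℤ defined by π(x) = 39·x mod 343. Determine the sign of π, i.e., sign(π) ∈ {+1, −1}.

Start at x=296: 296 → 225 → 200 → 254 → 302 → 116 → 65 → … (one orbit).
The orbit structure of x ↦ 39x mod 343: 7 orbits of sizes [147, 147, 21, 21, 3, 3, 1].
7 cycles on 343: each ℓ→(−1)^(ℓ−1), product (−1)^336 = +1.
Check: (39/343) = +1 by Zolotarev.

+1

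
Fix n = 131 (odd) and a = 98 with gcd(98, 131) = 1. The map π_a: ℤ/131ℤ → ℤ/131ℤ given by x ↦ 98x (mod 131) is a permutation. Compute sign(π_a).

Start at x=126: 126 → 34 → 57 → 84 → 110 → 38 → 56 → … (one orbit).
2 cycles of lengths [130, 1].
2 cycles on 131: each ℓ→(−1)^(ℓ−1), product (−1)^129 = -1.
(98|131)_J = -1 (Zolotarev's lemma cross-check).

-1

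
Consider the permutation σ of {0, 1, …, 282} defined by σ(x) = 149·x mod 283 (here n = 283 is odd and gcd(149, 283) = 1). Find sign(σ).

Orbit of 33 under x↦149x: [33, 106, 229, 161, 217, 71, 108]… (length divides ord_283(149)).
Cycle lengths of π_149 on ℤ/283ℤ: [94, 94, 94, 1]; 4 cycles in total.
n − c = 283 − 4 = 279; sign = (−1)^279 = -1.
Via Zolotarev, sign(π_{149}) = (149|283) = -1.

-1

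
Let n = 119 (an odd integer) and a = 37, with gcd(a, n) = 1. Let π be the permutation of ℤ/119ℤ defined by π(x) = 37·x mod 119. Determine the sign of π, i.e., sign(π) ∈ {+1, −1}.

-1

Orbit of 81 under x↦37x: [81, 22, 100, 11, 50, 65, 25]… (length divides ord_119(37)).
Decompose π into cycles: lengths [48, 48, 16, 3, 3, 1] (6 cycles, including the fixed point 0).
sign(π) = (−1)^{n − #cycles} = (−1)^{119−6} = (−1)^113 = -1.
Via Zolotarev, sign(π_{37}) = (37|119) = -1.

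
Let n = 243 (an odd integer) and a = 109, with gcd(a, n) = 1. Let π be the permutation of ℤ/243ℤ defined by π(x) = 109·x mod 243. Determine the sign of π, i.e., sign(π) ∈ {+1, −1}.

Orbit of 55 under x↦109x: [55, 163, 28, 136, 1, 109, 217]… (length divides ord_243(109)).
The orbit structure of x ↦ 109x mod 243: 63 orbits of sizes [9, 9, 9, 9, 9, 9, 9, 9, 9, 9, 9, 9, 9, 9, 9, 9, 9, 9, 3, 3, 3, 3, 3, 3, 3, 3, 3, 3, 3, 3, 3, 3, 3, 3, 3, 3, 1, 1, 1, 1, 1, 1, 1, 1, 1, 1, 1, 1, 1, 1, 1, 1, 1, 1, 1, 1, 1, 1, 1, 1, 1, 1, 1].
243 − 63 = 180 transpositions; sign(π) = (−1)^180 = +1.
Via Zolotarev, sign(π_{109}) = (109|243) = +1.

+1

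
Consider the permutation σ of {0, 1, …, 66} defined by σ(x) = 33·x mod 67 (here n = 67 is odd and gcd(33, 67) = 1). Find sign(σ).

+1

Trace 23: π^k(23) = [23, 22, 56, 39, 14, 60, 37] for k=0..6.
3 cycles of lengths [33, 33, 1].
3 cycles on 67: each ℓ→(−1)^(ℓ−1), product (−1)^64 = +1.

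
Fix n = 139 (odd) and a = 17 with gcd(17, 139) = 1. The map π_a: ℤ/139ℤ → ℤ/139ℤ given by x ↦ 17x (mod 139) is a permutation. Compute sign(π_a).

-1

Trace 119: π^k(119) = [119, 77, 58, 13, 82, 4, 68] for k=0..6.
2 cycles of lengths [138, 1].
2 cycles on 139: each ℓ→(−1)^(ℓ−1), product (−1)^137 = -1.
Check: (17/139) = -1 by Zolotarev.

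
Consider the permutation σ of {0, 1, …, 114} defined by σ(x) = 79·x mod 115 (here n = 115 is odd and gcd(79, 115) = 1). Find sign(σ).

Start at x=6: 6 → 14 → 71 → 89 → 16 → 114 → 36 → … (one orbit).
Cycle lengths of π_79 on ℤ/115ℤ: [22, 22, 22, 22, 22, 2, 2, 1]; 8 cycles in total.
sign(π) = (−1)^{n − #cycles} = (−1)^{115−8} = (−1)^107 = -1.

-1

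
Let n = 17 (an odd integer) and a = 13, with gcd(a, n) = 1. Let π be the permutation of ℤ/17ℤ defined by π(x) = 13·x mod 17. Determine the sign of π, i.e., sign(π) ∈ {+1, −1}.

+1

Orbit of 16 under x↦13x: [16, 4, 1, 13]… (length divides ord_17(13)).
Decompose π into cycles: lengths [4, 4, 4, 4, 1] (5 cycles, including the fixed point 0).
5 cycles on 17: each ℓ→(−1)^(ℓ−1), product (−1)^12 = +1.
Via Zolotarev, sign(π_{13}) = (13|17) = +1.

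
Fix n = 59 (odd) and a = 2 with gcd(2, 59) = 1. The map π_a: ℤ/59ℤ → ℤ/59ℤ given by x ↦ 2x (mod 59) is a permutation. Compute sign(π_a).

-1

Orbit of 32 under x↦2x: [32, 5, 10, 20, 40, 21, 42]… (length divides ord_59(2)).
Cycle lengths of π_2 on ℤ/59ℤ: [58, 1]; 2 cycles in total.
Σ(ℓ_i−1) = 59−2 = 57; sign = (−1)^57 = -1.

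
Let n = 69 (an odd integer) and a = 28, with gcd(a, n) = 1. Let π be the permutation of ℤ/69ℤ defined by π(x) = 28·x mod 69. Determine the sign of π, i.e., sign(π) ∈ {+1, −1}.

Start at x=43: 43 → 31 → 40 → 16 → 34 → 55 → 22 → … (one orbit).
6 cycles of lengths [22, 22, 22, 1, 1, 1].
n − c = 69 − 6 = 63; sign = (−1)^63 = -1.

-1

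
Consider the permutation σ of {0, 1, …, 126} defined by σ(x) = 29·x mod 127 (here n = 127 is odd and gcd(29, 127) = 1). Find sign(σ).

Start at x=115: 115 → 33 → 68 → 67 → 38 → 86 → 81 → … (one orbit).
Decompose π into cycles: lengths [126, 1] (2 cycles, including the fixed point 0).
sign(π) = (−1)^{n − #cycles} = (−1)^{127−2} = (−1)^125 = -1.
Zolotarev: (29|127) = -1, matching the cycle-count sign.

-1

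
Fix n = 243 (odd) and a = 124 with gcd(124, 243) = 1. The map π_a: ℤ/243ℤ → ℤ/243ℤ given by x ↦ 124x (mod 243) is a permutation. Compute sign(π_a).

+1

Orbit of 238 under x↦124x: [238, 109, 151, 13, 154, 142, 112]… (length divides ord_243(124)).
11 cycles of lengths [81, 81, 27, 27, 9, 9, 3, 3, 1, 1, 1].
243 − 11 = 232 transpositions; sign(π) = (−1)^232 = +1.
Zolotarev: (124|243) = +1, matching the cycle-count sign.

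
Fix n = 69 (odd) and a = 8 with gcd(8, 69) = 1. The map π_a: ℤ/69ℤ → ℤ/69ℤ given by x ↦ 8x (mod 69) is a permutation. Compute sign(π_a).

Trace 8: π^k(8) = [8, 64, 29, 25, 62, 13, 35] for k=0..6.
π_8 has 6 disjoint cycles with lengths [22, 22, 11, 11, 2, 1] on {0,…,68}.
69 − 6 = 63 transpositions; sign(π) = (−1)^63 = -1.
The Jacobi symbol (8|69) = -1 (Zolotarev) agrees.

-1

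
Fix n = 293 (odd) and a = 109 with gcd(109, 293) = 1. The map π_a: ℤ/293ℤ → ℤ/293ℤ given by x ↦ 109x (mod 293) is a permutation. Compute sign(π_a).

Orbit of 229 under x↦109x: [229, 56, 244, 226, 22, 54, 26]… (length divides ord_293(109)).
π_109 has 5 disjoint cycles with lengths [73, 73, 73, 73, 1] on {0,…,292}.
n − c = 293 − 5 = 288; sign = (−1)^288 = +1.

+1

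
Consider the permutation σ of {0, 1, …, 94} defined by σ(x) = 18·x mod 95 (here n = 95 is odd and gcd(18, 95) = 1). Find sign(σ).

+1

Trace 1: π^k(1) = [1, 18, 39, 37] for k=0..3.
Cycle type of π: 4×19 + 2×9 + 1; total 29 cycles.
With 29 cycles on 95 points, sign = (−1)^{95−29} = +1.
The Jacobi symbol (18|95) = +1 (Zolotarev) agrees.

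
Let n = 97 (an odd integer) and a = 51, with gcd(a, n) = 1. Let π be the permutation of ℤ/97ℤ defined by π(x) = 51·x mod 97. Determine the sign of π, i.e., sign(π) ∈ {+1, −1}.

Trace 22: π^k(22) = [22, 55, 89, 77, 47, 69, 27] for k=0..6.
Cycle type of π: 32×3 + 1; total 4 cycles.
Σ(ℓ_i−1) = 97−4 = 93; sign = (−1)^93 = -1.
Check: (51/97) = -1 by Zolotarev.

-1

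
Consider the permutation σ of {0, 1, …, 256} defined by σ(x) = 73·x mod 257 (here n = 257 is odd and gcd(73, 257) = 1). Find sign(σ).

Trace 197: π^k(197) = [197, 246, 225, 234, 120, 22, 64] for k=0..6.
Cycle type of π: 64×4 + 1; total 5 cycles.
Σ(ℓ_i−1) = 257−5 = 252; sign = (−1)^252 = +1.
(73|257)_J = +1 (Zolotarev's lemma cross-check).

+1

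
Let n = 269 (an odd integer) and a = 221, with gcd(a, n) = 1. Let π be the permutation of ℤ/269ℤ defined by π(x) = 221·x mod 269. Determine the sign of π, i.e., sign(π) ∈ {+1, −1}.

-1

Orbit of 44 under x↦221x: [44, 40, 232, 162, 25, 145, 34]… (length divides ord_269(221)).
Cycle type of π: 268 + 1; total 2 cycles.
Σ(ℓ_i−1) = 269−2 = 267; sign = (−1)^267 = -1.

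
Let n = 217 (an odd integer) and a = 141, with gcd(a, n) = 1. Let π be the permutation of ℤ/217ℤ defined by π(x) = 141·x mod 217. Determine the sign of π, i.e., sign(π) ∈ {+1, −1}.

-1

Orbit of 134 under x↦141x: [134, 15, 162, 57, 8, 43, 204]… (length divides ord_217(141)).
Cycle type of π: 30×7 + 1×7; total 14 cycles.
With 14 cycles on 217 points, sign = (−1)^{217−14} = -1.
The Jacobi symbol (141|217) = -1 (Zolotarev) agrees.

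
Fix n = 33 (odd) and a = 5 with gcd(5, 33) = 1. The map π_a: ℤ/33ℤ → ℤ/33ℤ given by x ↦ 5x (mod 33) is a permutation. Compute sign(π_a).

Start at x=5: 5 → 25 → 26 → 31 → 23 → 16 → 14 → … (one orbit).
6 cycles of lengths [10, 10, 5, 5, 2, 1].
n − c = 33 − 6 = 27; sign = (−1)^27 = -1.
Zolotarev: (5|33) = -1, matching the cycle-count sign.

-1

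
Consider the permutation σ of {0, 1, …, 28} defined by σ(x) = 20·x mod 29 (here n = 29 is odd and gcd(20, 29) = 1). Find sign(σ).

+1

Start at x=1: 1 → 20 → 23 → 25 → 7 → 24 → 16 → 1 (one orbit).
5 cycles of lengths [7, 7, 7, 7, 1].
29 − 5 = 24 transpositions; sign(π) = (−1)^24 = +1.
(20|29)_J = +1 (Zolotarev's lemma cross-check).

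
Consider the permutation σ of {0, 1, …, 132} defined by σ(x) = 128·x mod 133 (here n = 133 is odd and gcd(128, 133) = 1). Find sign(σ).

-1

Start at x=100: 100 → 32 → 106 → 2 → 123 → 50 → 16 → … (one orbit).
Cycle type of π: 18×7 + 3×2 + 1; total 10 cycles.
With 10 cycles on 133 points, sign = (−1)^{133−10} = -1.
The Jacobi symbol (128|133) = -1 (Zolotarev) agrees.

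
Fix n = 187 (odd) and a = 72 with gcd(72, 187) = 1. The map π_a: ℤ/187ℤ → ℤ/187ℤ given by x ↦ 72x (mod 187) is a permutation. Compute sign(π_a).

Start at x=137: 137 → 140 → 169 → 13 → 1 → 72 → 135 → … (one orbit).
14 cycles of lengths [20, 20, 20, 20, 20, 20, 20, 20, 10, 4, 4, 4, 4, 1].
n − c = 187 − 14 = 173; sign = (−1)^173 = -1.
Via Zolotarev, sign(π_{72}) = (72|187) = -1.

-1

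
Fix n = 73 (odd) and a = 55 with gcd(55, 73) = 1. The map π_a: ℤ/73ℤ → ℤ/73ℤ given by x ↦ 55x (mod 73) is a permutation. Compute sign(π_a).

+1

Orbit of 64 under x↦55x: [64, 16, 4, 1, 55, 32, 8]… (length divides ord_73(55)).
π_55 has 9 disjoint cycles with lengths [9, 9, 9, 9, 9, 9, 9, 9, 1] on {0,…,72}.
With 9 cycles on 73 points, sign = (−1)^{73−9} = +1.
The Jacobi symbol (55|73) = +1 (Zolotarev) agrees.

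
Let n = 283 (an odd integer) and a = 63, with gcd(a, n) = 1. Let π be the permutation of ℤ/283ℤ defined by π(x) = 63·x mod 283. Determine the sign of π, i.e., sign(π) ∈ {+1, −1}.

Trace 57: π^k(57) = [57, 195, 116, 233, 246, 216, 24] for k=0..6.
3 cycles of lengths [141, 141, 1].
3 cycles on 283: each ℓ→(−1)^(ℓ−1), product (−1)^280 = +1.
Via Zolotarev, sign(π_{63}) = (63|283) = +1.

+1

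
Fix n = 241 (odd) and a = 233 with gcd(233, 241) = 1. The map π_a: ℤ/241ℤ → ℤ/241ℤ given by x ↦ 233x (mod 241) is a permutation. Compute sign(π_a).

+1

Trace 240: π^k(240) = [240, 8, 177, 30, 1, 233, 64] for k=0..6.
Cycle type of π: 8×30 + 1; total 31 cycles.
241 − 31 = 210 transpositions; sign(π) = (−1)^210 = +1.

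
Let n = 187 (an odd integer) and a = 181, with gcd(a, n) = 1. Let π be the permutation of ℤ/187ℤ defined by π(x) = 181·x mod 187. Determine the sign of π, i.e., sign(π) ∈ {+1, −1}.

-1

Trace 103: π^k(103) = [103, 130, 155, 5, 157, 180, 42] for k=0..6.
π_181 has 6 disjoint cycles with lengths [80, 80, 16, 5, 5, 1] on {0,…,186}.
6 cycles on 187: each ℓ→(−1)^(ℓ−1), product (−1)^181 = -1.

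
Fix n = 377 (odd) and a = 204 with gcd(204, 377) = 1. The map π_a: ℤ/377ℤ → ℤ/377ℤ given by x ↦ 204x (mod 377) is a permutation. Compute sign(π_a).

+1

Trace 146: π^k(146) = [146, 1, 204] for k=0..2.
Decompose π into cycles: lengths [3, 3, 3, 3, 3, 3, 3, 3, 3, 3, 3, 3, 3, 3, 3, 3, 3, 3, 3, 3, 3, 3, 3, 3, 3, 3, 3, 3, 3, 3, 3, 3, 3, 3, 3, 3, 3, 3, 3, 3, 3, 3, 3, 3, 3, 3, 3, 3, 3, 3, 3, 3, 3, 3, 3, 3, 3, 3, 3, 3, 3, 3, 3, 3, 3, 3, 3, 3, 3, 3, 3, 3, 3, 3, 3, 3, 3, 3, 3, 3, 3, 3, 3, 3, 3, 3, 3, 3, 3, 3, 3, 3, 3, 3, 3, 3, 3, 3, 3, 3, 3, 3, 3, 3, 3, 3, 3, 3, 3, 3, 3, 3, 3, 3, 3, 3, 1, 1, 1, 1, 1, 1, 1, 1, 1, 1, 1, 1, 1, 1, 1, 1, 1, 1, 1, 1, 1, 1, 1, 1, 1, 1, 1, 1, 1] (145 cycles, including the fixed point 0).
With 145 cycles on 377 points, sign = (−1)^{377−145} = +1.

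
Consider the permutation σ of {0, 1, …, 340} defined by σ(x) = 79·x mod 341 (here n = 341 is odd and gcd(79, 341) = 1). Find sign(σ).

+1

Start at x=79: 79 → 103 → 294 → 38 → 274 → 163 → 260 → … (one orbit).
Cycle lengths of π_79 on ℤ/341ℤ: [30, 30, 30, 30, 30, 30, 30, 30, 30, 30, 30, 10, 1]; 13 cycles in total.
With 13 cycles on 341 points, sign = (−1)^{341−13} = +1.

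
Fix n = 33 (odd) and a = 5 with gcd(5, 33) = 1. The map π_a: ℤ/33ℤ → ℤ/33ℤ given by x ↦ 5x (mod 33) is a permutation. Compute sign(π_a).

-1

Orbit of 26 under x↦5x: [26, 31, 23, 16, 14, 4, 20]… (length divides ord_33(5)).
The orbit structure of x ↦ 5x mod 33: 6 orbits of sizes [10, 10, 5, 5, 2, 1].
Σ(ℓ_i−1) = 33−6 = 27; sign = (−1)^27 = -1.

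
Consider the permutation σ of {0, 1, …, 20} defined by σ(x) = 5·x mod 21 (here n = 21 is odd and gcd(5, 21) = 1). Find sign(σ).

Start at x=17: 17 → 1 → 5 → 4 → 20 → 16 → 17 (one orbit).
Cycle lengths of π_5 on ℤ/21ℤ: [6, 6, 6, 2, 1]; 5 cycles in total.
n − c = 21 − 5 = 16; sign = (−1)^16 = +1.

+1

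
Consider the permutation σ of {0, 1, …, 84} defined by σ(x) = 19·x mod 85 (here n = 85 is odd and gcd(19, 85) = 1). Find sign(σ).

Orbit of 81 under x↦19x: [81, 9, 1, 19, 21, 59, 16]… (length divides ord_85(19)).
The orbit structure of x ↦ 19x mod 85: 13 orbits of sizes [8, 8, 8, 8, 8, 8, 8, 8, 8, 8, 2, 2, 1].
With 13 cycles on 85 points, sign = (−1)^{85−13} = +1.

+1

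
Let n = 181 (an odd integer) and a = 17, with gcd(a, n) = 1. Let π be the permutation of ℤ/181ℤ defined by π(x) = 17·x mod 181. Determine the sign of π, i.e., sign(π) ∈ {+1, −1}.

-1

Trace 62: π^k(62) = [62, 149, 180, 164, 73, 155, 101] for k=0..6.
Decompose π into cycles: lengths [36, 36, 36, 36, 36, 1] (6 cycles, including the fixed point 0).
n − c = 181 − 6 = 175; sign = (−1)^175 = -1.
(17|181)_J = -1 (Zolotarev's lemma cross-check).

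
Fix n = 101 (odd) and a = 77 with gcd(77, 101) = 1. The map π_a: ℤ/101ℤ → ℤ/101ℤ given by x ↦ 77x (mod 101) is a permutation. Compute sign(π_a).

+1

Orbit of 71 under x↦77x: [71, 13, 92, 14, 68, 85, 81]… (length divides ord_101(77)).
3 cycles of lengths [50, 50, 1].
n − c = 101 − 3 = 98; sign = (−1)^98 = +1.
The Jacobi symbol (77|101) = +1 (Zolotarev) agrees.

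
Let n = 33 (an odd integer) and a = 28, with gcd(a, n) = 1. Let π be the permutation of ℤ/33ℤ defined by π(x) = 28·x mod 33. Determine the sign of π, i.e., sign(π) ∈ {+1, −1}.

-1

Trace 16: π^k(16) = [16, 19, 4, 13, 1, 28, 25] for k=0..6.
Cycle lengths of π_28 on ℤ/33ℤ: [10, 10, 10, 1, 1, 1]; 6 cycles in total.
Σ(ℓ_i−1) = 33−6 = 27; sign = (−1)^27 = -1.
(28|33)_J = -1 (Zolotarev's lemma cross-check).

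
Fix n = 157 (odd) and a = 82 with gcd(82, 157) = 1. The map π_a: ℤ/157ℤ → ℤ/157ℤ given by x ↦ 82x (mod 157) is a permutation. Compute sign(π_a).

+1

Start at x=67: 67 → 156 → 75 → 27 → 16 → 56 → 39 → … (one orbit).
Cycle type of π: 26×6 + 1; total 7 cycles.
7 cycles on 157: each ℓ→(−1)^(ℓ−1), product (−1)^150 = +1.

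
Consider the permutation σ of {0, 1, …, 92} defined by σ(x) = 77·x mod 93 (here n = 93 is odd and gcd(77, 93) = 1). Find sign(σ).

Trace 23: π^k(23) = [23, 4, 29, 1, 77, 70, 89] for k=0..6.
Cycle lengths of π_77 on ℤ/93ℤ: [10, 10, 10, 10, 10, 10, 10, 10, 10, 2, 1]; 11 cycles in total.
With 11 cycles on 93 points, sign = (−1)^{93−11} = +1.

+1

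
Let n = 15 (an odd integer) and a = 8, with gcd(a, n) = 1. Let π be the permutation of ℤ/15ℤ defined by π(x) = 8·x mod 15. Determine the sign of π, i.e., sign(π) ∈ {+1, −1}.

+1

Trace 4: π^k(4) = [4, 2, 1, 8] for k=0..3.
The orbit structure of x ↦ 8x mod 15: 5 orbits of sizes [4, 4, 4, 2, 1].
n − c = 15 − 5 = 10; sign = (−1)^10 = +1.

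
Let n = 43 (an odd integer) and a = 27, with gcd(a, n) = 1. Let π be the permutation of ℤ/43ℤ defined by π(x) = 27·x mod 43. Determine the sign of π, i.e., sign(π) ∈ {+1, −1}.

-1

Trace 39: π^k(39) = [39, 21, 8, 1, 27, 41, 32] for k=0..6.
Cycle lengths of π_27 on ℤ/43ℤ: [14, 14, 14, 1]; 4 cycles in total.
sign(π) = (−1)^{n − #cycles} = (−1)^{43−4} = (−1)^39 = -1.
(27|43)_J = -1 (Zolotarev's lemma cross-check).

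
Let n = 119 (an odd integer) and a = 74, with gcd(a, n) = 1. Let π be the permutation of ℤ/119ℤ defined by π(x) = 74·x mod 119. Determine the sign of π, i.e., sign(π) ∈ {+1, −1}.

Start at x=71: 71 → 18 → 23 → 36 → 46 → 72 → 92 → … (one orbit).
The orbit structure of x ↦ 74x mod 119: 6 orbits of sizes [48, 48, 16, 3, 3, 1].
6 cycles on 119: each ℓ→(−1)^(ℓ−1), product (−1)^113 = -1.
The Jacobi symbol (74|119) = -1 (Zolotarev) agrees.

-1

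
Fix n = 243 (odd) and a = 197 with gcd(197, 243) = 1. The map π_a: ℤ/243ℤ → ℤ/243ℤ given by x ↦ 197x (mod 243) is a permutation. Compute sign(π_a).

Trace 44: π^k(44) = [44, 163, 35, 91, 188, 100, 17] for k=0..6.
Decompose π into cycles: lengths [54, 54, 54, 18, 18, 18, 6, 6, 6, 2, 2, 2, 2, 1] (14 cycles, including the fixed point 0).
sign(π) = (−1)^{n − #cycles} = (−1)^{243−14} = (−1)^229 = -1.

-1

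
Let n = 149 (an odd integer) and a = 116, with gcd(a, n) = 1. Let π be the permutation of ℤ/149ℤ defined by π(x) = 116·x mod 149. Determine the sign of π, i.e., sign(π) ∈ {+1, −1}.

+1

Start at x=103: 103 → 28 → 119 → 96 → 110 → 95 → 143 → … (one orbit).
Cycle type of π: 74×2 + 1; total 3 cycles.
sign(π) = (−1)^{n − #cycles} = (−1)^{149−3} = (−1)^146 = +1.
The Jacobi symbol (116|149) = +1 (Zolotarev) agrees.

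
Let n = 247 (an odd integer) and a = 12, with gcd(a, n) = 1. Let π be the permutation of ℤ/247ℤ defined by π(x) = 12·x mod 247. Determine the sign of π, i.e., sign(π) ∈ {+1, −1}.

Start at x=12: 12 → 144 → 246 → 235 → 103 → 1 → 12 (one orbit).
Decompose π into cycles: lengths [6, 6, 6, 6, 6, 6, 6, 6, 6, 6, 6, 6, 6, 6, 6, 6, 6, 6, 6, 6, 6, 6, 6, 6, 6, 6, 6, 6, 6, 6, 6, 6, 6, 6, 6, 6, 6, 6, 6, 2, 2, 2, 2, 2, 2, 1] (46 cycles, including the fixed point 0).
46 cycles on 247: each ℓ→(−1)^(ℓ−1), product (−1)^201 = -1.
Check: (12/247) = -1 by Zolotarev.

-1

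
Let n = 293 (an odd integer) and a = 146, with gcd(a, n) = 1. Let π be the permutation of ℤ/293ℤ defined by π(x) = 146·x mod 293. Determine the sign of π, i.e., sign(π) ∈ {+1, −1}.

Trace 5: π^k(5) = [5, 144, 221, 36, 275, 9, 142] for k=0..6.
The orbit structure of x ↦ 146x mod 293: 2 orbits of sizes [292, 1].
2 cycles on 293: each ℓ→(−1)^(ℓ−1), product (−1)^291 = -1.
Check: (146/293) = -1 by Zolotarev.

-1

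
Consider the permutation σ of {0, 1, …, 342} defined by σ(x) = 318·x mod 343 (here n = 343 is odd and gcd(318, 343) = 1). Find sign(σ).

Start at x=61: 61 → 190 → 52 → 72 → 258 → 67 → 40 → … (one orbit).
Cycle lengths of π_318 on ℤ/343ℤ: [294, 42, 6, 1]; 4 cycles in total.
With 4 cycles on 343 points, sign = (−1)^{343−4} = -1.
The Jacobi symbol (318|343) = -1 (Zolotarev) agrees.

-1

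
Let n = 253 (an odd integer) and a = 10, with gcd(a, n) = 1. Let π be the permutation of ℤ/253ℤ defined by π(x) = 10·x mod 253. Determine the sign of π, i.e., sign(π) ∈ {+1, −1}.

Start at x=144: 144 → 175 → 232 → 43 → 177 → 252 → 243 → … (one orbit).
17 cycles of lengths [22, 22, 22, 22, 22, 22, 22, 22, 22, 22, 22, 2, 2, 2, 2, 2, 1].
n − c = 253 − 17 = 236; sign = (−1)^236 = +1.

+1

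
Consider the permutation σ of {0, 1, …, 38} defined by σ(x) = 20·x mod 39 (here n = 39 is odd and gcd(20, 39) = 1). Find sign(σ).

+1

Orbit of 20 under x↦20x: [20, 10, 5, 22, 11, 25, 32]… (length divides ord_39(20)).
5 cycles of lengths [12, 12, 12, 2, 1].
39 − 5 = 34 transpositions; sign(π) = (−1)^34 = +1.
The Jacobi symbol (20|39) = +1 (Zolotarev) agrees.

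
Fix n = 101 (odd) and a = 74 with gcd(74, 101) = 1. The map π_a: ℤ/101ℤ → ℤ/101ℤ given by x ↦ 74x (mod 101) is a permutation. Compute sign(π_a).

-1

Trace 85: π^k(85) = [85, 28, 52, 10, 33, 18, 19] for k=0..6.
Cycle type of π: 100 + 1; total 2 cycles.
With 2 cycles on 101 points, sign = (−1)^{101−2} = -1.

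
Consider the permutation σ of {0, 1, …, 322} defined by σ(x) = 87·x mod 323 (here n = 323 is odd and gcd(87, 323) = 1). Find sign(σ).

Start at x=305: 305 → 49 → 64 → 77 → 239 → 121 → 191 → … (one orbit).
Cycle type of π: 24×12 + 8×2 + 3×6 + 1; total 21 cycles.
With 21 cycles on 323 points, sign = (−1)^{323−21} = +1.
Zolotarev: (87|323) = +1, matching the cycle-count sign.

+1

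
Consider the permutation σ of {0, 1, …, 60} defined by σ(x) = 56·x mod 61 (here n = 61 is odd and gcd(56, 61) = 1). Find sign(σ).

Trace 15: π^k(15) = [15, 47, 9, 16, 42, 34, 13] for k=0..6.
Decompose π into cycles: lengths [15, 15, 15, 15, 1] (5 cycles, including the fixed point 0).
With 5 cycles on 61 points, sign = (−1)^{61−5} = +1.

+1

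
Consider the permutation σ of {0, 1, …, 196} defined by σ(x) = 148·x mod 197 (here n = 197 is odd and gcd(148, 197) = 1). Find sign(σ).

Orbit of 160 under x↦148x: [160, 40, 10, 101, 173, 191, 97]… (length divides ord_197(148)).
Decompose π into cycles: lengths [98, 98, 1] (3 cycles, including the fixed point 0).
n − c = 197 − 3 = 194; sign = (−1)^194 = +1.
Zolotarev: (148|197) = +1, matching the cycle-count sign.

+1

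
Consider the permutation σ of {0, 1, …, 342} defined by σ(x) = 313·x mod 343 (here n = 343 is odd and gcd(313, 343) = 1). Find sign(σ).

Trace 195: π^k(195) = [195, 324, 227, 50, 215, 67, 48] for k=0..6.
Cycle type of π: 42×7 + 6×8 + 1; total 16 cycles.
16 cycles on 343: each ℓ→(−1)^(ℓ−1), product (−1)^327 = -1.
The Jacobi symbol (313|343) = -1 (Zolotarev) agrees.

-1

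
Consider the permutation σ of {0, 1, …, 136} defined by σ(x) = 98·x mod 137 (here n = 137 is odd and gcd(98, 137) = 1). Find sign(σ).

+1

Start at x=50: 50 → 105 → 15 → 100 → 73 → 30 → 63 → … (one orbit).
Cycle type of π: 68×2 + 1; total 3 cycles.
Σ(ℓ_i−1) = 137−3 = 134; sign = (−1)^134 = +1.
Check: (98/137) = +1 by Zolotarev.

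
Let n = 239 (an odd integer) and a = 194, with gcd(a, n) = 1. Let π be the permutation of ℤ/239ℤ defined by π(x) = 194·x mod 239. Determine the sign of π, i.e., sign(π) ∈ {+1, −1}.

-1

Trace 14: π^k(14) = [14, 87, 148, 32, 233, 31, 39] for k=0..6.
Decompose π into cycles: lengths [238, 1] (2 cycles, including the fixed point 0).
sign(π) = (−1)^{n − #cycles} = (−1)^{239−2} = (−1)^237 = -1.
Zolotarev: (194|239) = -1, matching the cycle-count sign.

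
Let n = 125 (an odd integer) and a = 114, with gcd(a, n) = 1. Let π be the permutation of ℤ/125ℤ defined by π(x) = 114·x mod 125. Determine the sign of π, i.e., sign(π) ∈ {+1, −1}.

Trace 21: π^k(21) = [21, 19, 41, 49, 86, 54, 31] for k=0..6.
Cycle type of π: 50×2 + 10×2 + 2×2 + 1; total 7 cycles.
125 − 7 = 118 transpositions; sign(π) = (−1)^118 = +1.

+1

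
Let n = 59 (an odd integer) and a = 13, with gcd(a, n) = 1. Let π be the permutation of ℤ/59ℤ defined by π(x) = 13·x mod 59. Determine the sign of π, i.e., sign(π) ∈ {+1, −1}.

-1

Start at x=9: 9 → 58 → 46 → 8 → 45 → 54 → 53 → … (one orbit).
Decompose π into cycles: lengths [58, 1] (2 cycles, including the fixed point 0).
sign(π) = (−1)^{n − #cycles} = (−1)^{59−2} = (−1)^57 = -1.
The Jacobi symbol (13|59) = -1 (Zolotarev) agrees.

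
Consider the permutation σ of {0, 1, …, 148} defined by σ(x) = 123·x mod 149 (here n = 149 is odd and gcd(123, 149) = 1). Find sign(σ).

+1

Orbit of 127 under x↦123x: [127, 125, 28, 17, 5, 19, 102]… (length divides ord_149(123)).
Cycle type of π: 37×4 + 1; total 5 cycles.
149 − 5 = 144 transpositions; sign(π) = (−1)^144 = +1.
Via Zolotarev, sign(π_{123}) = (123|149) = +1.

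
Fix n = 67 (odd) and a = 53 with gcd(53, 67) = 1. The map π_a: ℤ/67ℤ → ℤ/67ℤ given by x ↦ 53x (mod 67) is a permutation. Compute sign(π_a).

Trace 62: π^k(62) = [62, 3, 25, 52, 9, 8, 22] for k=0..6.
Cycle lengths of π_53 on ℤ/67ℤ: [22, 22, 22, 1]; 4 cycles in total.
With 4 cycles on 67 points, sign = (−1)^{67−4} = -1.
Check: (53/67) = -1 by Zolotarev.

-1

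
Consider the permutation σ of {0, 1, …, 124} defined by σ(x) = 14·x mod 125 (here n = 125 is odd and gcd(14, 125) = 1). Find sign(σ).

Start at x=104: 104 → 81 → 9 → 1 → 14 → 71 → 119 → … (one orbit).
Cycle type of π: 50×2 + 10×2 + 2×2 + 1; total 7 cycles.
With 7 cycles on 125 points, sign = (−1)^{125−7} = +1.
(14|125)_J = +1 (Zolotarev's lemma cross-check).

+1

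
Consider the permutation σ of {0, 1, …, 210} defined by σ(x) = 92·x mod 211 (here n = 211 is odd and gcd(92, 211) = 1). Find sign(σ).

-1

Trace 33: π^k(33) = [33, 82, 159, 69, 18, 179, 10] for k=0..6.
Decompose π into cycles: lengths [210, 1] (2 cycles, including the fixed point 0).
211 − 2 = 209 transpositions; sign(π) = (−1)^209 = -1.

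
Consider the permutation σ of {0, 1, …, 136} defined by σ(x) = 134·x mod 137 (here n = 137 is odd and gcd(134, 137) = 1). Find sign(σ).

-1

Orbit of 27 under x↦134x: [27, 56, 106, 93, 132, 15, 92]… (length divides ord_137(134)).
Cycle lengths of π_134 on ℤ/137ℤ: [136, 1]; 2 cycles in total.
Σ(ℓ_i−1) = 137−2 = 135; sign = (−1)^135 = -1.
Check: (134/137) = -1 by Zolotarev.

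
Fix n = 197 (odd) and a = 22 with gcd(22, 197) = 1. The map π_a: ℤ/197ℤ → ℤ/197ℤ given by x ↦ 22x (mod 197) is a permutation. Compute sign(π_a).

+1

Orbit of 178 under x↦22x: [178, 173, 63, 7, 154, 39, 70]… (length divides ord_197(22)).
The orbit structure of x ↦ 22x mod 197: 3 orbits of sizes [98, 98, 1].
sign(π) = (−1)^{n − #cycles} = (−1)^{197−3} = (−1)^194 = +1.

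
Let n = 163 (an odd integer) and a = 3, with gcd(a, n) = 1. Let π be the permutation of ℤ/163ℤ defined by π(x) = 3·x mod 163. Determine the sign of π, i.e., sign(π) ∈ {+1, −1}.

Start at x=132: 132 → 70 → 47 → 141 → 97 → 128 → 58 → … (one orbit).
2 cycles of lengths [162, 1].
sign(π) = (−1)^{n − #cycles} = (−1)^{163−2} = (−1)^161 = -1.

-1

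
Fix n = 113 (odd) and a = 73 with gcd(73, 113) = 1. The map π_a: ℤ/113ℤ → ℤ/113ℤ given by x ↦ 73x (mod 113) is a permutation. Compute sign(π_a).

Start at x=71: 71 → 98 → 35 → 69 → 65 → 112 → 40 → … (one orbit).
Cycle lengths of π_73 on ℤ/113ℤ: [16, 16, 16, 16, 16, 16, 16, 1]; 8 cycles in total.
n − c = 113 − 8 = 105; sign = (−1)^105 = -1.
Check: (73/113) = -1 by Zolotarev.

-1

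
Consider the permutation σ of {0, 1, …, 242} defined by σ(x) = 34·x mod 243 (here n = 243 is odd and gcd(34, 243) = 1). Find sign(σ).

Start at x=118: 118 → 124 → 85 → 217 → 88 → 76 → 154 → … (one orbit).
Cycle lengths of π_34 on ℤ/243ℤ: [81, 81, 27, 27, 9, 9, 3, 3, 1, 1, 1]; 11 cycles in total.
243 − 11 = 232 transpositions; sign(π) = (−1)^232 = +1.
(34|243)_J = +1 (Zolotarev's lemma cross-check).

+1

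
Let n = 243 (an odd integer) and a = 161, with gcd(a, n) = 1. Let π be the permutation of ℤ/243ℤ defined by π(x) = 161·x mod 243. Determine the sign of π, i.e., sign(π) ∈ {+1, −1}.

Start at x=1: 1 → 161 → 163 → 242 → 82 → 80 → 1 (one orbit).
Decompose π into cycles: lengths [6, 6, 6, 6, 6, 6, 6, 6, 6, 6, 6, 6, 6, 6, 6, 6, 6, 6, 6, 6, 6, 6, 6, 6, 6, 6, 6, 2, 2, 2, 2, 2, 2, 2, 2, 2, 2, 2, 2, 2, 2, 2, 2, 2, 2, 2, 2, 2, 2, 2, 2, 2, 2, 2, 2, 2, 2, 2, 2, 2, 2, 2, 2, 2, 2, 2, 2, 1] (68 cycles, including the fixed point 0).
sign(π) = (−1)^{n − #cycles} = (−1)^{243−68} = (−1)^175 = -1.

-1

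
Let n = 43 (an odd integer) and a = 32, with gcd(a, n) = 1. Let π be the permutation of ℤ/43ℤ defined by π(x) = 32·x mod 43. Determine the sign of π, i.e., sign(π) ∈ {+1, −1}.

-1

Orbit of 22 under x↦32x: [22, 16, 39, 1, 32, 35, 2]… (length divides ord_43(32)).
π_32 has 4 disjoint cycles with lengths [14, 14, 14, 1] on {0,…,42}.
4 cycles on 43: each ℓ→(−1)^(ℓ−1), product (−1)^39 = -1.
Zolotarev: (32|43) = -1, matching the cycle-count sign.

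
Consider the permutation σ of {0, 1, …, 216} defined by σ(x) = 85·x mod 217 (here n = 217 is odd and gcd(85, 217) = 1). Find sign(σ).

-1

Trace 92: π^k(92) = [92, 8, 29, 78, 120, 1, 85] for k=0..6.
Cycle type of π: 10×21 + 1×7; total 28 cycles.
n − c = 217 − 28 = 189; sign = (−1)^189 = -1.
(85|217)_J = -1 (Zolotarev's lemma cross-check).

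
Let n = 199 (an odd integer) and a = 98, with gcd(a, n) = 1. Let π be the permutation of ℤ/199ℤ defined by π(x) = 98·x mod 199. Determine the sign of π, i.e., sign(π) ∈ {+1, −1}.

+1

Orbit of 188 under x↦98x: [188, 116, 25, 62, 106, 40, 139]… (length divides ord_199(98)).
Cycle type of π: 33×6 + 1; total 7 cycles.
Σ(ℓ_i−1) = 199−7 = 192; sign = (−1)^192 = +1.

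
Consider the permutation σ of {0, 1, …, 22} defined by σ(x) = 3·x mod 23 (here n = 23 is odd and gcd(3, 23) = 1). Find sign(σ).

+1

Start at x=4: 4 → 12 → 13 → 16 → 2 → 6 → 18 → … (one orbit).
Decompose π into cycles: lengths [11, 11, 1] (3 cycles, including the fixed point 0).
Σ(ℓ_i−1) = 23−3 = 20; sign = (−1)^20 = +1.
Zolotarev: (3|23) = +1, matching the cycle-count sign.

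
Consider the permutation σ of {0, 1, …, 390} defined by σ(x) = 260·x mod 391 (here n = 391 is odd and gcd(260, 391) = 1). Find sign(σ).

+1

Start at x=36: 36 → 367 → 16 → 250 → 94 → 198 → 259 → … (one orbit).
5 cycles of lengths [176, 176, 22, 16, 1].
Σ(ℓ_i−1) = 391−5 = 386; sign = (−1)^386 = +1.
Zolotarev: (260|391) = +1, matching the cycle-count sign.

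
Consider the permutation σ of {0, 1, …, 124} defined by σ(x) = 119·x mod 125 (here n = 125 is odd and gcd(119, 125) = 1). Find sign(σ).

+1

Orbit of 104 under x↦119x: [104, 1, 119, 36, 34, 46, 99]… (length divides ord_125(119)).
Cycle lengths of π_119 on ℤ/125ℤ: [50, 50, 10, 10, 2, 2, 1]; 7 cycles in total.
n − c = 125 − 7 = 118; sign = (−1)^118 = +1.
(119|125)_J = +1 (Zolotarev's lemma cross-check).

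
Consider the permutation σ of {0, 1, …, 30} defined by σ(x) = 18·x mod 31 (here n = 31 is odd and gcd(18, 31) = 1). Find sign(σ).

Trace 10: π^k(10) = [10, 25, 16, 9, 7, 2, 5] for k=0..6.
Cycle lengths of π_18 on ℤ/31ℤ: [15, 15, 1]; 3 cycles in total.
3 cycles on 31: each ℓ→(−1)^(ℓ−1), product (−1)^28 = +1.
Check: (18/31) = +1 by Zolotarev.

+1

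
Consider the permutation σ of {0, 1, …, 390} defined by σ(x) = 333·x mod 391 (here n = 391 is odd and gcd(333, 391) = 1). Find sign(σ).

Start at x=349: 349 → 90 → 254 → 126 → 121 → 20 → 13 → … (one orbit).
π_333 has 5 disjoint cycles with lengths [176, 176, 22, 16, 1] on {0,…,390}.
n − c = 391 − 5 = 386; sign = (−1)^386 = +1.
The Jacobi symbol (333|391) = +1 (Zolotarev) agrees.

+1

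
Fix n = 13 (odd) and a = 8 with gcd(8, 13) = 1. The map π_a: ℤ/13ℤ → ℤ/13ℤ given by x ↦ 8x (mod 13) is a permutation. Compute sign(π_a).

-1

Orbit of 1 under x↦8x: [1, 8, 12, 5]… (length divides ord_13(8)).
4 cycles of lengths [4, 4, 4, 1].
Σ(ℓ_i−1) = 13−4 = 9; sign = (−1)^9 = -1.
Via Zolotarev, sign(π_{8}) = (8|13) = -1.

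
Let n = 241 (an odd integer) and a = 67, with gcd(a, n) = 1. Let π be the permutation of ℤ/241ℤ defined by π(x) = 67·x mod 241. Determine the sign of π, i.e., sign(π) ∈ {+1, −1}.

+1

Trace 6: π^k(6) = [6, 161, 183, 211, 159, 49, 150] for k=0..6.
Cycle lengths of π_67 on ℤ/241ℤ: [120, 120, 1]; 3 cycles in total.
3 cycles on 241: each ℓ→(−1)^(ℓ−1), product (−1)^238 = +1.
The Jacobi symbol (67|241) = +1 (Zolotarev) agrees.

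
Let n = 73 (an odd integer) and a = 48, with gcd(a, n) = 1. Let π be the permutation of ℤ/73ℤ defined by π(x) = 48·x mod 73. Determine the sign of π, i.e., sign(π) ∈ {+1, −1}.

+1

Trace 32: π^k(32) = [32, 3, 71, 50, 64, 6, 69] for k=0..6.
Cycle lengths of π_48 on ℤ/73ℤ: [36, 36, 1]; 3 cycles in total.
3 cycles on 73: each ℓ→(−1)^(ℓ−1), product (−1)^70 = +1.
Zolotarev: (48|73) = +1, matching the cycle-count sign.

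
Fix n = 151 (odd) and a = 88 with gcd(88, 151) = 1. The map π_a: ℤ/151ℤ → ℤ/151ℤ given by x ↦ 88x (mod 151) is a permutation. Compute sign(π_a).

Start at x=138: 138 → 64 → 45 → 34 → 123 → 103 → 4 → … (one orbit).
The orbit structure of x ↦ 88x mod 151: 3 orbits of sizes [75, 75, 1].
3 cycles on 151: each ℓ→(−1)^(ℓ−1), product (−1)^148 = +1.

+1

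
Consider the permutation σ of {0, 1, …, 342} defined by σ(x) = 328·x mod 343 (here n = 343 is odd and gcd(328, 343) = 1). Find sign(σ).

Start at x=281: 281 → 244 → 113 → 20 → 43 → 41 → 71 → … (one orbit).
Cycle lengths of π_328 on ℤ/343ℤ: [98, 98, 98, 14, 14, 14, 2, 2, 2, 1]; 10 cycles in total.
Σ(ℓ_i−1) = 343−10 = 333; sign = (−1)^333 = -1.
Zolotarev: (328|343) = -1, matching the cycle-count sign.

-1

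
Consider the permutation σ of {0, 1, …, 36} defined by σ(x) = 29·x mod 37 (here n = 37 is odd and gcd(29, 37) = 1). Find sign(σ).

Start at x=10: 10 → 31 → 11 → 23 → 1 → 29 → 27 → … (one orbit).
Cycle type of π: 12×3 + 1; total 4 cycles.
With 4 cycles on 37 points, sign = (−1)^{37−4} = -1.
The Jacobi symbol (29|37) = -1 (Zolotarev) agrees.

-1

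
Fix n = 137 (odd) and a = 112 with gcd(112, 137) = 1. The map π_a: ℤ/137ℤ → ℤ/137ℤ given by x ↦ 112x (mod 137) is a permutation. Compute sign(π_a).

Trace 112: π^k(112) = [112, 77, 130, 38, 9, 49, 8] for k=0..6.
π_112 has 3 disjoint cycles with lengths [68, 68, 1] on {0,…,136}.
3 cycles on 137: each ℓ→(−1)^(ℓ−1), product (−1)^134 = +1.
Via Zolotarev, sign(π_{112}) = (112|137) = +1.

+1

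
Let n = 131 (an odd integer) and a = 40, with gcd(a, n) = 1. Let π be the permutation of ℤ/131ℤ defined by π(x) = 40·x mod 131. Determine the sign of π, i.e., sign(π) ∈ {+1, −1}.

-1

Start at x=103: 103 → 59 → 2 → 80 → 56 → 13 → 127 → … (one orbit).
The orbit structure of x ↦ 40x mod 131: 2 orbits of sizes [130, 1].
sign(π) = (−1)^{n − #cycles} = (−1)^{131−2} = (−1)^129 = -1.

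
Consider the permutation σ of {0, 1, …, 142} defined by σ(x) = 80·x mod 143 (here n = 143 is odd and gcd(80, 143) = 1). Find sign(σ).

Start at x=36: 36 → 20 → 27 → 15 → 56 → 47 → 42 → … (one orbit).
Cycle type of π: 60×2 + 12 + 5×2 + 1; total 6 cycles.
sign(π) = (−1)^{n − #cycles} = (−1)^{143−6} = (−1)^137 = -1.
Check: (80/143) = -1 by Zolotarev.

-1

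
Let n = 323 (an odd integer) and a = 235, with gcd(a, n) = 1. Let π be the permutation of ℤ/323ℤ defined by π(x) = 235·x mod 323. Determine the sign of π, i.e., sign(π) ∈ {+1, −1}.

Trace 254: π^k(254) = [254, 258, 229, 197, 106, 39, 121] for k=0..6.
Cycle type of π: 48×6 + 16 + 3×6 + 1; total 14 cycles.
Σ(ℓ_i−1) = 323−14 = 309; sign = (−1)^309 = -1.
Via Zolotarev, sign(π_{235}) = (235|323) = -1.

-1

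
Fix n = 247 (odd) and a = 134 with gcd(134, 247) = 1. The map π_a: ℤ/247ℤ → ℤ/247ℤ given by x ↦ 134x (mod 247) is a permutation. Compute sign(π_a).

+1

Orbit of 191 under x↦134x: [191, 153, 1, 134, 172, 77]… (length divides ord_247(134)).
57 cycles of lengths [6, 6, 6, 6, 6, 6, 6, 6, 6, 6, 6, 6, 6, 6, 6, 6, 6, 6, 6, 6, 6, 6, 6, 6, 6, 6, 6, 6, 6, 6, 6, 6, 6, 6, 6, 6, 6, 6, 1, 1, 1, 1, 1, 1, 1, 1, 1, 1, 1, 1, 1, 1, 1, 1, 1, 1, 1].
sign(π) = (−1)^{n − #cycles} = (−1)^{247−57} = (−1)^190 = +1.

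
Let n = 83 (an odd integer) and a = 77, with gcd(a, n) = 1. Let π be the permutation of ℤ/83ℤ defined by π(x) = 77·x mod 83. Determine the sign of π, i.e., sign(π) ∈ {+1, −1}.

Trace 68: π^k(68) = [68, 7, 41, 3, 65, 25, 16] for k=0..6.
3 cycles of lengths [41, 41, 1].
sign(π) = (−1)^{n − #cycles} = (−1)^{83−3} = (−1)^80 = +1.
Via Zolotarev, sign(π_{77}) = (77|83) = +1.

+1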